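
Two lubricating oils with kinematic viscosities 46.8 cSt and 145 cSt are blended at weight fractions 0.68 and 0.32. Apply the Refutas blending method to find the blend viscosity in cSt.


Refutas method: VBN_i = 14.534*ln(ln(visc_i + 0.8)) + 10.975, blended linearly by mass fraction; since VBN is linear in VBI_i = ln(ln(visc_i + 0.8)) and the fractions sum to 1, blend VBI directly: visc = exp(exp(VBI_blend)) - 0.8
VBI_1 = ln(ln(46.8 + 0.8)) = 1.3514
VBI_2 = ln(ln(145 + 0.8)) = 1.60588
VBI_blend = 0.68 * 1.3514 + 0.32 * 1.60588 = 1.43283
visc_blend = exp(exp(1.43283)) - 0.8 = 65.26

65.26 cSt


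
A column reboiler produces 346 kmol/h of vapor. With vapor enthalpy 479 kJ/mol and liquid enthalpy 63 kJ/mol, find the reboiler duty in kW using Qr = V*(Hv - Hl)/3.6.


Qr = 346 * (479 - 63) / 3.6 = 346 * 416 / 3.6 = 39980

39980 kW


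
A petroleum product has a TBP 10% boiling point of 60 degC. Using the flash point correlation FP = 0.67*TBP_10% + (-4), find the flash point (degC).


FP = 0.67 * 60 + (-4) = 36.2

36.2 degC


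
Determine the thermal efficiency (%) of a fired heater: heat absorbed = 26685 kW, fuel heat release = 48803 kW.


Furnace efficiency = Q_absorbed / Q_fuel * 100
= 26685 / 48803 * 100 = 54.68

54.68 %


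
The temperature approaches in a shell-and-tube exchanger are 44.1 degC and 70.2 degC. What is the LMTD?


LMTD = (dT1 - dT2) / ln(dT1/dT2)
= (44.1 - 70.2) / ln(44.1 / 70.2) = -26.1 / -0.464889 = 56.14

56.14 degC


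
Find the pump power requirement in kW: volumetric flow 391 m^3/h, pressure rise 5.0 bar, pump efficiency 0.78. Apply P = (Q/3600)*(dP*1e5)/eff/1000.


Q = 391 / 3600 = 0.108611 m^3/s
P = 0.108611 * (5.0 * 1e5) / 0.78 / 1000 = 69.62

69.62 kW


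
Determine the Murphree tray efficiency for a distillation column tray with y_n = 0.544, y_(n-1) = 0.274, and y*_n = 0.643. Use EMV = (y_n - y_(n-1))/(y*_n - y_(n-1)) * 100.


Murphree vapor efficiency: EMV = (y_n - y_(n-1)) / (y*_n - y_(n-1)) * 100
EMV = (0.544 - 0.274) / (0.643 - 0.274) * 100 = 0.27 / 0.369 * 100 = 73.17

73.17 %


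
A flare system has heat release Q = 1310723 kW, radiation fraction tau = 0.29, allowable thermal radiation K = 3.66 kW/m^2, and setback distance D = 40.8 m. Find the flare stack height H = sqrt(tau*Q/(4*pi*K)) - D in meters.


tau*Q/(4*pi*K) = 0.29 * 1310723 / (4 * pi * 3.66) = 8264.53
sqrt(8264.53) = 90.9095
H = 90.9095 - 40.8 = 50.11

50.11 m


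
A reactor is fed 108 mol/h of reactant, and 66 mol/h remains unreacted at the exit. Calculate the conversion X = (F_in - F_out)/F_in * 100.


X = (F_in - F_out) / F_in * 100
Moles reacted = 108 - 66 = 42
X = 42 / 108 * 100
= 0.3889 * 100
= 38.89 %

38.89 %


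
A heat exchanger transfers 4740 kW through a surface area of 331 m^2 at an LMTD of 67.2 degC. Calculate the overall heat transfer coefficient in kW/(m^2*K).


From Q = U*A*LMTD, U = Q / (A * LMTD)
U = 4740 / (331 * 67.2) = 4740 / 22243.2 = 0.2131

0.2131 kW/(m^2*K)


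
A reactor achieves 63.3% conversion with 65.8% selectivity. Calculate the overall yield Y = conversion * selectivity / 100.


Overall yield = conversion (%) * selectivity (%) / 100
Conversion = 63.3%, Selectivity = 65.8%
Y = 63.3 * 65.8 / 100
= 41.6514 %

41.6514 %


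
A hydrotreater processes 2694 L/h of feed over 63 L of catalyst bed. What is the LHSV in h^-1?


LHSV = volumetric feed rate / catalyst volume
= 2694 L/h / 63 L
= 42.76 h^-1

42.76 h^-1


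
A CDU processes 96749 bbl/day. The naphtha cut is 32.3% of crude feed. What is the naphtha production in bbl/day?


Crude throughput = 96749 bbl/day
Fraction yield = 32.3%
yield = throughput * fraction / 100
yield = 96749 * 32.3 / 100 = 31249.927

31249.927 bbl/day


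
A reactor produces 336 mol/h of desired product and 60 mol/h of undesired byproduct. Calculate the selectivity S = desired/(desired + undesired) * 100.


Selectivity = desired / (desired + undesired) * 100
Total products = 336 + 60 = 396 mol/h
S = 336 / 396 * 100
= 0.8485 * 100
= 84.85 %

84.85 %


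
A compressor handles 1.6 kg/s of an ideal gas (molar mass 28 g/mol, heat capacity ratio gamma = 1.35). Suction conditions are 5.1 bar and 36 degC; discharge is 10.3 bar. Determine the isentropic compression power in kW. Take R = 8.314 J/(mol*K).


Isentropic work: W = m*(gamma/(gamma-1))*(R*T1/MW)*((P2/P1)^((gamma-1)/gamma) - 1)
T1 = 36 + 273.15 = 309.15 K
Pressure ratio = 10.3 / 5.1 = 2.01961
Exponent = (1.35 - 1)/1.35 = 0.259259
(P2/P1)^exp - 1 = 2.01961^0.259259 - 1 = 0.199895
W = 1.6 * 1.35 / 0.35 * 8.314 * 309.15 / 28 * 0.199895 = 113.2

113.2 kW


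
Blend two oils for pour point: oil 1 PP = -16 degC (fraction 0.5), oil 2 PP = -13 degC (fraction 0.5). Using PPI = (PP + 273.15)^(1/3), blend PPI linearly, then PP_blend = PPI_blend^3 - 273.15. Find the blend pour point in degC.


PPI_1 = (-16 + 273.15)^(1/3) = 6.359098
PPI_2 = (-13 + 273.15)^(1/3) = 6.383731
PPI_blend = 0.5 * 6.359098 + 0.5 * 6.383731 = 6.371415
PP_blend = 6.371415^3 - 273.15 = 258.6471 - 273.15 = -14.5

-14.5 degC


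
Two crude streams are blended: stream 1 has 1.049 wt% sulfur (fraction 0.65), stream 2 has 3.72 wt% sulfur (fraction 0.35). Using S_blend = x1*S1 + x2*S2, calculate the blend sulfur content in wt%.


Linear sulfur blending: S_blend = x1*S1 + x2*S2
Contribution 1: 0.65 * 1.049 = 0.68185 wt%
Contribution 2: 0.35 * 3.72 = 1.302 wt%
S_blend = 0.68185 + 1.302 = 1.98385

1.98385 wt%


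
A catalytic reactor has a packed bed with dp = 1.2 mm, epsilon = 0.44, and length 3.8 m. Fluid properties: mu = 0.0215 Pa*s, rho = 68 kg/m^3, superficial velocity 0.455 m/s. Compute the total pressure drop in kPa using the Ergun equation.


dp = 1.2 mm = 0.0012 m
Viscous term = 150*0.0215*0.455*(1-0.44)^2 / (0.0012^2*0.44^3) = 3751430
Inertial term = 1.75*68*0.455^2*(1-0.44) / (0.0012*0.44^3) = 134964
dP/L = 3751430 + 134964 = 3886390 Pa/m
dP = 3886390 * 3.8 / 1000 = 14770 kPa

14770 kPa


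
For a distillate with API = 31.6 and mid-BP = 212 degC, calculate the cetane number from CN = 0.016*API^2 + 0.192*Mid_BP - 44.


CN = 0.016 * 31.6^2 + 0.192 * 212 - 44
CN = 15.97696 + 40.704 - 44 = 12.68096

12.68096


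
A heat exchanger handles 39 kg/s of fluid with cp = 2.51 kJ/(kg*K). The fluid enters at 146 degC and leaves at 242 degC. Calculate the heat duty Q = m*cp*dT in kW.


Q = m_dot * cp * delta_T
delta_T = 242 - 146 = 96 K
Q = 39 * 2.51 * 96
= 97.89 * 96
= 9397.44 kW

9397.44 kW


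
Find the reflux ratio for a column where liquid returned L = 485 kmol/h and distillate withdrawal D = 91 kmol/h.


Reflux ratio definition: R = L / D (liquid returned / distillate withdrawn)
L = 485 kmol/h, D = 91 kmol/h
R = 485 / 91 = 5.330

5.330


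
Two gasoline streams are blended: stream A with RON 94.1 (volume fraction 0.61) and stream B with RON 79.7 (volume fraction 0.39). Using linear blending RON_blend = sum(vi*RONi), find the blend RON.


Linear blending: RON_blend = sum(vi * RONi)
Contribution 1: 0.61 * 94.1 = 57.401
Contribution 2: 0.39 * 79.7 = 31.083
RON_blend = 57.401 + 31.083 = 88.484

88.484


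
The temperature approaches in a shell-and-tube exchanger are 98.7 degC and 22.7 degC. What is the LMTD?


LMTD = (dT1 - dT2) / ln(dT1/dT2)
= (98.7 - 22.7) / ln(98.7 / 22.7) = 76 / 1.46972 = 51.71

51.71 degC


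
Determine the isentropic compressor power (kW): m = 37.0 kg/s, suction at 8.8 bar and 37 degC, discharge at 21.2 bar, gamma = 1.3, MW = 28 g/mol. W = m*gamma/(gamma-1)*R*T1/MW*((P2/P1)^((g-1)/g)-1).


Isentropic work: W = m*(gamma/(gamma-1))*(R*T1/MW)*((P2/P1)^((gamma-1)/gamma) - 1)
T1 = 37 + 273.15 = 310.15 K
Pressure ratio = 21.2 / 8.8 = 2.40909
Exponent = (1.3 - 1)/1.3 = 0.230769
(P2/P1)^exp - 1 = 2.40909^0.230769 - 1 = 0.224954
W = 37.0 * 1.3 / 0.3 * 8.314 * 310.15 / 28 * 0.224954 = 3322

3322 kW


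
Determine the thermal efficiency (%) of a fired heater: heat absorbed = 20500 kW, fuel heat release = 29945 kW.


Furnace efficiency = Q_absorbed / Q_fuel * 100
= 20500 / 29945 * 100 = 68.46

68.46 %


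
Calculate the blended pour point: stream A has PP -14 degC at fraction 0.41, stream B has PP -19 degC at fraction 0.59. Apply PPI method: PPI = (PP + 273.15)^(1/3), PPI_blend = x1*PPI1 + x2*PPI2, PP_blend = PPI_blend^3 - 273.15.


PPI_1 = (-14 + 273.15)^(1/3) = 6.375541
PPI_2 = (-19 + 273.15)^(1/3) = 6.334272
PPI_blend = 0.41 * 6.375541 + 0.59 * 6.334272 = 6.351192
PP_blend = 6.351192^3 - 273.15 = 256.1921 - 273.15 = -16.96

-16.96 degC


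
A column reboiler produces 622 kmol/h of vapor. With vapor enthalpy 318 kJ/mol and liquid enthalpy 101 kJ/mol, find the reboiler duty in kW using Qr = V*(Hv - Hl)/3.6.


Qr = 622 * (318 - 101) / 3.6 = 622 * 217 / 3.6 = 37490

37490 kW


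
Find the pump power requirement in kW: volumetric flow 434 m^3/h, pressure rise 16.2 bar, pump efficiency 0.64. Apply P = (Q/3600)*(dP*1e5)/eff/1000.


Q = 434 / 3600 = 0.120556 m^3/s
P = 0.120556 * (16.2 * 1e5) / 0.64 / 1000 = 305.2

305.2 kW


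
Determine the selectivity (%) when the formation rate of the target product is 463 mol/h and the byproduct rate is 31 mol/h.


Selectivity = desired / (desired + undesired) * 100
Total products = 463 + 31 = 494 mol/h
S = 463 / 494 * 100
= 0.9372 * 100
= 93.72 %

93.72 %


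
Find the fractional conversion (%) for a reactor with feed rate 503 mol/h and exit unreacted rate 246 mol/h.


X = (F_in - F_out) / F_in * 100
Moles reacted = 503 - 246 = 257
X = 257 / 503 * 100
= 0.5109 * 100
= 51.09 %

51.09 %


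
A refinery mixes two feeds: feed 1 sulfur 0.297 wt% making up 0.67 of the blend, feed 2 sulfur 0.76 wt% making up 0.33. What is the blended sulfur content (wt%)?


Linear sulfur blending: S_blend = x1*S1 + x2*S2
Contribution 1: 0.67 * 0.297 = 0.19899 wt%
Contribution 2: 0.33 * 0.76 = 0.2508 wt%
S_blend = 0.19899 + 0.2508 = 0.44979

0.44979 wt%


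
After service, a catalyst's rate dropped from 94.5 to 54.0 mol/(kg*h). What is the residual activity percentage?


Activity (%) = (rate_used / rate_fresh) * 100
rate_used = 54.0, rate_fresh = 94.5
= (54.0 / 94.5) * 100
= 0.5714 * 100 = 57.14

57.14 %


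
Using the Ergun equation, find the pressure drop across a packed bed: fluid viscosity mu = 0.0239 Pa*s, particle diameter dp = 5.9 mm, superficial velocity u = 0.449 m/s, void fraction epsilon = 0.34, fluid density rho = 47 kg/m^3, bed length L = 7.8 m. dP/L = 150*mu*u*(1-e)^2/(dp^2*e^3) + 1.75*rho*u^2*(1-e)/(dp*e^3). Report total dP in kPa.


dp = 5.9 mm = 0.0059 m
Viscous term = 150*0.0239*0.449*(1-0.34)^2 / (0.0059^2*0.34^3) = 512487
Inertial term = 1.75*47*0.449^2*(1-0.34) / (0.0059*0.34^3) = 47193.7
dP/L = 512487 + 47193.7 = 559681 Pa/m
dP = 559681 * 7.8 / 1000 = 4366 kPa

4366 kPa


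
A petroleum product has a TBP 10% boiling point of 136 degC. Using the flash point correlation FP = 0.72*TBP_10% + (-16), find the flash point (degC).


FP = 0.72 * 136 + (-16) = 81.92

81.92 degC


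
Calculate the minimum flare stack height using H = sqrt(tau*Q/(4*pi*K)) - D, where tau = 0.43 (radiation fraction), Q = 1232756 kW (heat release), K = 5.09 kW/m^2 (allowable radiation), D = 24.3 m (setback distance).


tau*Q/(4*pi*K) = 0.43 * 1232756 / (4 * pi * 5.09) = 8287.39
sqrt(8287.39) = 91.0351
H = 91.0351 - 24.3 = 66.74

66.74 m


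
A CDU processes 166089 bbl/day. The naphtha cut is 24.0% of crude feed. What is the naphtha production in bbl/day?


Crude throughput = 166089 bbl/day
Fraction yield = 24.0%
yield = throughput * fraction / 100
yield = 166089 * 24.0 / 100 = 39861.36

39861.36 bbl/day


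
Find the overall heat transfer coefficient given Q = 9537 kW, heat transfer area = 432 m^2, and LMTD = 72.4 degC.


From Q = U*A*LMTD, U = Q / (A * LMTD)
U = 9537 / (432 * 72.4) = 9537 / 31276.8 = 0.3049

0.3049 kW/(m^2*K)


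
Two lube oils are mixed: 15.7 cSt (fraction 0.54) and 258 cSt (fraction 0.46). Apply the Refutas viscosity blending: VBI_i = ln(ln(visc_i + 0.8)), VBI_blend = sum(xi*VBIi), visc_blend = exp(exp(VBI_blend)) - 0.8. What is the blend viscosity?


Refutas method: VBN_i = 14.534*ln(ln(visc_i + 0.8)) + 10.975, blended linearly by mass fraction; since VBN is linear in VBI_i = ln(ln(visc_i + 0.8)) and the fractions sum to 1, blend VBI directly: visc = exp(exp(VBI_blend)) - 0.8
VBI_1 = ln(ln(15.7 + 0.8)) = 1.03082
VBI_2 = ln(ln(258 + 0.8)) = 1.71489
VBI_blend = 0.54 * 1.03082 + 0.46 * 1.71489 = 1.34549
visc_blend = exp(exp(1.34549)) - 0.8 = 45.73

45.73 cSt


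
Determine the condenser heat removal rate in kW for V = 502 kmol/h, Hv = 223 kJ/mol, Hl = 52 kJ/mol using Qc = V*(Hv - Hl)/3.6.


Qc = 502 * (223 - 52) / 3.6 = 502 * 171 / 3.6 = 23840

23840 kW


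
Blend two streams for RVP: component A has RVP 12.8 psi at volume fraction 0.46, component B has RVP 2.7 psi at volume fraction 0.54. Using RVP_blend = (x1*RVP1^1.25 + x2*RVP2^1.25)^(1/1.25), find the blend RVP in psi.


Chevron index: RVP_blend = (sum xi*RVPi^1.25)^(1/1.25)
RVP^1.25 terms: 0.46 * 12.8^1.25 + 0.54 * 2.7^1.25 = 13.006
RVP_blend = 13.006^(1/1.25) = 7.786

7.786 psi


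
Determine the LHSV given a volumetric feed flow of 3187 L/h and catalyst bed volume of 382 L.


LHSV = volumetric feed rate / catalyst volume
= 3187 L/h / 382 L
= 8.343 h^-1

8.343 h^-1


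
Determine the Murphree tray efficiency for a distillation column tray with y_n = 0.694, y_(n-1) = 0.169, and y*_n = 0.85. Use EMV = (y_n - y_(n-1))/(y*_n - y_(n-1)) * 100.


Murphree vapor efficiency: EMV = (y_n - y_(n-1)) / (y*_n - y_(n-1)) * 100
EMV = (0.694 - 0.169) / (0.85 - 0.169) * 100 = 0.525 / 0.681 * 100 = 77.09

77.09 %


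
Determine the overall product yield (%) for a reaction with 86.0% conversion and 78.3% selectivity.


Overall yield = conversion (%) * selectivity (%) / 100
Conversion = 86.0%, Selectivity = 78.3%
Y = 86.0 * 78.3 / 100
= 67.338 %

67.338 %


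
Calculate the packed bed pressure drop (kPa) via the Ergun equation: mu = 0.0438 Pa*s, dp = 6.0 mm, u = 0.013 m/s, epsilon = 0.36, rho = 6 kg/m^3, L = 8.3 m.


dp = 6.0 mm = 0.006 m
Viscous term = 150*0.0438*0.013*(1-0.36)^2 / (0.006^2*0.36^3) = 20828.5
Inertial term = 1.75*6*0.013^2*(1-0.36) / (0.006*0.36^3) = 4.05693
dP/L = 20828.5 + 4.05693 = 20832.6 Pa/m
dP = 20832.6 * 8.3 / 1000 = 172.9 kPa

172.9 kPa


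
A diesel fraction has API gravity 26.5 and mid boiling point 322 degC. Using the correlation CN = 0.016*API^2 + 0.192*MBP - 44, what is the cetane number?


CN = 0.016 * 26.5^2 + 0.192 * 322 - 44
CN = 11.236 + 61.824 - 44 = 29.06

29.06


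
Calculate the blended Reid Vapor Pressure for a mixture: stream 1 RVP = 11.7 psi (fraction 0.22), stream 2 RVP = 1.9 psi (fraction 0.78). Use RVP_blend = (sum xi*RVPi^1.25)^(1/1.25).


Chevron index: RVP_blend = (sum xi*RVPi^1.25)^(1/1.25)
RVP^1.25 terms: 0.22 * 11.7^1.25 + 0.78 * 1.9^1.25 = 6.50048
RVP_blend = 6.50048^(1/1.25) = 4.471

4.471 psi


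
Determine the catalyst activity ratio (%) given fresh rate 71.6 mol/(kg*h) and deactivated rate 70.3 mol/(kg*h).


Activity (%) = (rate_used / rate_fresh) * 100
rate_used = 70.3, rate_fresh = 71.6
= (70.3 / 71.6) * 100
= 0.9818 * 100 = 98.18

98.18 %


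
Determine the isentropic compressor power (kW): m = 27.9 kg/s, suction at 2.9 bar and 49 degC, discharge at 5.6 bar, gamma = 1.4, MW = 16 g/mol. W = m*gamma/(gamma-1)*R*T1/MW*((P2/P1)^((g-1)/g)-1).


Isentropic work: W = m*(gamma/(gamma-1))*(R*T1/MW)*((P2/P1)^((gamma-1)/gamma) - 1)
T1 = 49 + 273.15 = 322.15 K
Pressure ratio = 5.6 / 2.9 = 1.93103
Exponent = (1.4 - 1)/1.4 = 0.285714
(P2/P1)^exp - 1 = 1.93103^0.285714 - 1 = 0.206852
W = 27.9 * 1.4 / 0.4 * 8.314 * 322.15 / 16 * 0.206852 = 3381

3381 kW


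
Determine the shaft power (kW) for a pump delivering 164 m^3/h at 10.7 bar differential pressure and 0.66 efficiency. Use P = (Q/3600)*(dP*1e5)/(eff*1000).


Q = 164 / 3600 = 0.0455556 m^3/s
P = 0.0455556 * (10.7 * 1e5) / 0.66 / 1000 = 73.86

73.86 kW


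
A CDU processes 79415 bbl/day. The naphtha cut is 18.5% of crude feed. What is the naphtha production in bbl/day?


Crude throughput = 79415 bbl/day
Fraction yield = 18.5%
yield = throughput * fraction / 100
yield = 79415 * 18.5 / 100 = 14691.775

14691.775 bbl/day


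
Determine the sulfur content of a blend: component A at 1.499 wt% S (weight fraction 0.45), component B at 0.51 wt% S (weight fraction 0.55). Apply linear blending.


Linear sulfur blending: S_blend = x1*S1 + x2*S2
Contribution 1: 0.45 * 1.499 = 0.67455 wt%
Contribution 2: 0.55 * 0.51 = 0.2805 wt%
S_blend = 0.67455 + 0.2805 = 0.95505

0.95505 wt%


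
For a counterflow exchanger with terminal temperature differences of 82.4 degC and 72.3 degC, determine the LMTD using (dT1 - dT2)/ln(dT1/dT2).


LMTD = (dT1 - dT2) / ln(dT1/dT2)
= (82.4 - 72.3) / ln(82.4 / 72.3) = 10.1 / 0.130761 = 77.24

77.24 degC


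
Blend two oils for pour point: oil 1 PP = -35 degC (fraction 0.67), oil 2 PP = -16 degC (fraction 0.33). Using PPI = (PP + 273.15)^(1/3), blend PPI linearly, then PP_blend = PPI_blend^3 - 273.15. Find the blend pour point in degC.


PPI_1 = (-35 + 273.15)^(1/3) = 6.198456
PPI_2 = (-16 + 273.15)^(1/3) = 6.359098
PPI_blend = 0.67 * 6.198456 + 0.33 * 6.359098 = 6.251468
PP_blend = 6.251468^3 - 273.15 = 244.3127 - 273.15 = -28.84

-28.84 degC


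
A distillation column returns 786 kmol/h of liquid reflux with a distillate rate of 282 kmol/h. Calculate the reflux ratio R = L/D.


Reflux ratio definition: R = L / D (liquid returned / distillate withdrawn)
L = 786 kmol/h, D = 282 kmol/h
R = 786 / 282 = 2.787

2.787


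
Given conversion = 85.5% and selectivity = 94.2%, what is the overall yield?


Overall yield = conversion (%) * selectivity (%) / 100
Conversion = 85.5%, Selectivity = 94.2%
Y = 85.5 * 94.2 / 100
= 80.541 %

80.541 %


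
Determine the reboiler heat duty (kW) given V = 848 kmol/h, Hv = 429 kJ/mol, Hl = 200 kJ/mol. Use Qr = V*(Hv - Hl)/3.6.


Qr = 848 * (429 - 200) / 3.6 = 848 * 229 / 3.6 = 53940

53940 kW


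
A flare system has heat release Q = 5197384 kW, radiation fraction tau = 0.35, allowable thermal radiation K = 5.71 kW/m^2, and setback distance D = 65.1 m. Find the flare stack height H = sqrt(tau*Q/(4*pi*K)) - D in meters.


tau*Q/(4*pi*K) = 0.35 * 5197384 / (4 * pi * 5.71) = 25351.7
sqrt(25351.7) = 159.222
H = 159.222 - 65.1 = 94.12

94.12 m


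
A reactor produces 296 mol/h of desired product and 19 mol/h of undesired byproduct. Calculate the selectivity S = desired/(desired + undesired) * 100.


Selectivity = desired / (desired + undesired) * 100
Total products = 296 + 19 = 315 mol/h
S = 296 / 315 * 100
= 0.9397 * 100
= 93.97 %

93.97 %


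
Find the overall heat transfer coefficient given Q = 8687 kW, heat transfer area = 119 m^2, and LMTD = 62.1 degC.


From Q = U*A*LMTD, U = Q / (A * LMTD)
U = 8687 / (119 * 62.1) = 8687 / 7389.9 = 1.176

1.176 kW/(m^2*K)


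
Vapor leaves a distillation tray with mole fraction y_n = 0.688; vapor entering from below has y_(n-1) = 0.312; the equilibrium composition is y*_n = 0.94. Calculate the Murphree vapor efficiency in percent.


Murphree vapor efficiency: EMV = (y_n - y_(n-1)) / (y*_n - y_(n-1)) * 100
EMV = (0.688 - 0.312) / (0.94 - 0.312) * 100 = 0.376 / 0.628 * 100 = 59.87

59.87 %


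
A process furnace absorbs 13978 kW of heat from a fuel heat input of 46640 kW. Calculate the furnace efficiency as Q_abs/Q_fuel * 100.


Furnace efficiency = Q_absorbed / Q_fuel * 100
= 13978 / 46640 * 100 = 29.97

29.97 %


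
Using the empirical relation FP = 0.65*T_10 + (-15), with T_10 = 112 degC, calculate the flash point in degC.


FP = 0.65 * 112 + (-15) = 57.8

57.8 degC


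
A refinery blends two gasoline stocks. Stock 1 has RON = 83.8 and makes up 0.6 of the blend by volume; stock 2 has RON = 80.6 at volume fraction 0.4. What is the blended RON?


Linear blending: RON_blend = sum(vi * RONi)
Contribution 1: 0.6 * 83.8 = 50.28
Contribution 2: 0.4 * 80.6 = 32.24
RON_blend = 50.28 + 32.24 = 82.52

82.52


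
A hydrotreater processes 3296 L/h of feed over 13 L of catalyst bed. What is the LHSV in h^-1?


LHSV = volumetric feed rate / catalyst volume
= 3296 L/h / 13 L
= 253.5 h^-1

253.5 h^-1


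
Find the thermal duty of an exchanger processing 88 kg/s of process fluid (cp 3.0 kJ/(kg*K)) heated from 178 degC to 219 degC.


Q = m_dot * cp * delta_T
delta_T = 219 - 178 = 41 K
Q = 88 * 3.0 * 41
= 264 * 41
= 10824 kW

10824 kW


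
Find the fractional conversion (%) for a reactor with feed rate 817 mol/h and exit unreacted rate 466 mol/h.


X = (F_in - F_out) / F_in * 100
Moles reacted = 817 - 466 = 351
X = 351 / 817 * 100
= 0.4296 * 100
= 42.96 %

42.96 %


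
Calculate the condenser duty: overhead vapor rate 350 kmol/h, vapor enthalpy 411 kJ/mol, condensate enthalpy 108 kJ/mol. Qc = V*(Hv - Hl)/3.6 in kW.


Qc = 350 * (411 - 108) / 3.6 = 350 * 303 / 3.6 = 29460

29460 kW


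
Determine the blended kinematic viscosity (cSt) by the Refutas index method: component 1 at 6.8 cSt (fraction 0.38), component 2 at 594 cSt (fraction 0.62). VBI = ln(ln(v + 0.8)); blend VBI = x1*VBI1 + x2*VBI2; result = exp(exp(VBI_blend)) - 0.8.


Refutas method: VBN_i = 14.534*ln(ln(visc_i + 0.8)) + 10.975, blended linearly by mass fraction; since VBN is linear in VBI_i = ln(ln(visc_i + 0.8)) and the fractions sum to 1, blend VBI directly: visc = exp(exp(VBI_blend)) - 0.8
VBI_1 = ln(ln(6.8 + 0.8)) = 0.707123
VBI_2 = ln(ln(594 + 0.8)) = 1.85446
VBI_blend = 0.38 * 0.707123 + 0.62 * 1.85446 = 1.41847
visc_blend = exp(exp(1.41847)) - 0.8 = 61.43

61.43 cSt


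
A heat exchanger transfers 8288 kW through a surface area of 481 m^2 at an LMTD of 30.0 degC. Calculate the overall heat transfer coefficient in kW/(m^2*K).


From Q = U*A*LMTD, U = Q / (A * LMTD)
U = 8288 / (481 * 30.0) = 8288 / 14430 = 0.5744

0.5744 kW/(m^2*K)


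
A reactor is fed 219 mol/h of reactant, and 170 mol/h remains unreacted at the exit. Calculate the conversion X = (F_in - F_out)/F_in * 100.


X = (F_in - F_out) / F_in * 100
Moles reacted = 219 - 170 = 49
X = 49 / 219 * 100
= 0.2237 * 100
= 22.37 %

22.37 %


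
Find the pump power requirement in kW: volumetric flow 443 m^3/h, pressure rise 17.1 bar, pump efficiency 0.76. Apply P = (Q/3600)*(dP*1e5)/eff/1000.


Q = 443 / 3600 = 0.123056 m^3/s
P = 0.123056 * (17.1 * 1e5) / 0.76 / 1000 = 276.9

276.9 kW


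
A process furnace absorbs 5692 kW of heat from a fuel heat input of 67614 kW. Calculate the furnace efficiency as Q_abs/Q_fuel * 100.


Furnace efficiency = Q_absorbed / Q_fuel * 100
= 5692 / 67614 * 100 = 8.418

8.418 %


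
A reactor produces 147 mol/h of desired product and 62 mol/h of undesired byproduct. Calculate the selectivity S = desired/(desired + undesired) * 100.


Selectivity = desired / (desired + undesired) * 100
Total products = 147 + 62 = 209 mol/h
S = 147 / 209 * 100
= 0.7033 * 100
= 70.33 %

70.33 %


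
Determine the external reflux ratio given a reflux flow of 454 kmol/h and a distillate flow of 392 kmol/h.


Reflux ratio definition: R = L / D (liquid returned / distillate withdrawn)
L = 454 kmol/h, D = 392 kmol/h
R = 454 / 392 = 1.158

1.158


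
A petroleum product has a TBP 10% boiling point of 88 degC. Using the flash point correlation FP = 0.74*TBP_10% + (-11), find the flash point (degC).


FP = 0.74 * 88 + (-11) = 54.12

54.12 degC


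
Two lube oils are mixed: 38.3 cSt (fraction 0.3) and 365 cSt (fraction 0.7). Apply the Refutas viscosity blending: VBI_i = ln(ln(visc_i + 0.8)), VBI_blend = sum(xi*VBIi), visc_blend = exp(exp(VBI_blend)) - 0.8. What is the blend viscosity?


Refutas method: VBN_i = 14.534*ln(ln(visc_i + 0.8)) + 10.975, blended linearly by mass fraction; since VBN is linear in VBI_i = ln(ln(visc_i + 0.8)) and the fractions sum to 1, blend VBI directly: visc = exp(exp(VBI_blend)) - 0.8
VBI_1 = ln(ln(38.3 + 0.8)) = 1.29913
VBI_2 = ln(ln(365 + 0.8)) = 1.77531
VBI_blend = 0.3 * 1.29913 + 0.7 * 1.77531 = 1.63246
visc_blend = exp(exp(1.63246)) - 0.8 = 165.9

165.9 cSt


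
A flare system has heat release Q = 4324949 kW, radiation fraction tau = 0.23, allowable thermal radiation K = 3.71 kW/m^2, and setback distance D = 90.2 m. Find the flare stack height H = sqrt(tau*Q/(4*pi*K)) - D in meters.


tau*Q/(4*pi*K) = 0.23 * 4324949 / (4 * pi * 3.71) = 21336.6
sqrt(21336.6) = 146.071
H = 146.071 - 90.2 = 55.87

55.87 m


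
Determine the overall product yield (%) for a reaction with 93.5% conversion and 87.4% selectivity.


Overall yield = conversion (%) * selectivity (%) / 100
Conversion = 93.5%, Selectivity = 87.4%
Y = 93.5 * 87.4 / 100
= 81.719 %

81.719 %


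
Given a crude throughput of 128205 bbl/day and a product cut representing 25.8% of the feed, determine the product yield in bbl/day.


Crude throughput = 128205 bbl/day
Fraction yield = 25.8%
yield = throughput * fraction / 100
yield = 128205 * 25.8 / 100 = 33076.89

33076.89 bbl/day


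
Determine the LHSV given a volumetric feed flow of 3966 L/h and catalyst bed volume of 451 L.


LHSV = volumetric feed rate / catalyst volume
= 3966 L/h / 451 L
= 8.794 h^-1

8.794 h^-1


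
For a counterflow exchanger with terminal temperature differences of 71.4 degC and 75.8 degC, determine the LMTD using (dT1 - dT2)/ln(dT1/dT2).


LMTD = (dT1 - dT2) / ln(dT1/dT2)
= (71.4 - 75.8) / ln(71.4 / 75.8) = -4.4 / -0.0598004 = 73.58

73.58 degC


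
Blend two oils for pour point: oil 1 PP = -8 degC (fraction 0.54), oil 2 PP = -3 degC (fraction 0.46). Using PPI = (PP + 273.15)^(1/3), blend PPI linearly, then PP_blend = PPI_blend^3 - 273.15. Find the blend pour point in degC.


PPI_1 = (-8 + 273.15)^(1/3) = 6.42437
PPI_2 = (-3 + 273.15)^(1/3) = 6.464501
PPI_blend = 0.54 * 6.42437 + 0.46 * 6.464501 = 6.44283
PP_blend = 6.44283^3 - 273.15 = 267.4422 - 273.15 = -5.71

-5.71 degC


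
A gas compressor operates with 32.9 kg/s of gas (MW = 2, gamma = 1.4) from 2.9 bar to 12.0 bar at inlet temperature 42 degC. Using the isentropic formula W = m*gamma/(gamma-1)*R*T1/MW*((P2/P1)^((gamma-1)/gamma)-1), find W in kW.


Isentropic work: W = m*(gamma/(gamma-1))*(R*T1/MW)*((P2/P1)^((gamma-1)/gamma) - 1)
T1 = 42 + 273.15 = 315.15 K
Pressure ratio = 12.0 / 2.9 = 4.13793
Exponent = (1.4 - 1)/1.4 = 0.285714
(P2/P1)^exp - 1 = 4.13793^0.285714 - 1 = 0.500457
W = 32.9 * 1.4 / 0.4 * 8.314 * 315.15 / 2 * 0.500457 = 75500

75500 kW


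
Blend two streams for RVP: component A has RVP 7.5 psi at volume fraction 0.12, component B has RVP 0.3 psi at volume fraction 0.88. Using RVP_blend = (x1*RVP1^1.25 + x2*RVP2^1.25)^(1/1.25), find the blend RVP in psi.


Chevron index: RVP_blend = (sum xi*RVPi^1.25)^(1/1.25)
RVP^1.25 terms: 0.12 * 7.5^1.25 + 0.88 * 0.3^1.25 = 1.68477
RVP_blend = 1.68477^(1/1.25) = 1.518

1.518 psi


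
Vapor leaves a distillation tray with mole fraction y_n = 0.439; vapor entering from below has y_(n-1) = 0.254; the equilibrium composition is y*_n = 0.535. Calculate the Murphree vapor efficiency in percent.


Murphree vapor efficiency: EMV = (y_n - y_(n-1)) / (y*_n - y_(n-1)) * 100
EMV = (0.439 - 0.254) / (0.535 - 0.254) * 100 = 0.185 / 0.281 * 100 = 65.84

65.84 %


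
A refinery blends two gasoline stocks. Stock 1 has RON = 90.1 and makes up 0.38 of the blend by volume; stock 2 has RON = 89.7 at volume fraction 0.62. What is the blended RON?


Linear blending: RON_blend = sum(vi * RONi)
Contribution 1: 0.38 * 90.1 = 34.238
Contribution 2: 0.62 * 89.7 = 55.614
RON_blend = 34.238 + 55.614 = 89.852

89.852


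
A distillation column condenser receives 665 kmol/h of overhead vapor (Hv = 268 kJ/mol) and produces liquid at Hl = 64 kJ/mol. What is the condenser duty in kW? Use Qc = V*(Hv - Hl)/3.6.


Qc = 665 * (268 - 64) / 3.6 = 665 * 204 / 3.6 = 37680

37680 kW


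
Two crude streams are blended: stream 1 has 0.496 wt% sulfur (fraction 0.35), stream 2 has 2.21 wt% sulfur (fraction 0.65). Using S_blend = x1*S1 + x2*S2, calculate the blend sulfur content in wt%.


Linear sulfur blending: S_blend = x1*S1 + x2*S2
Contribution 1: 0.35 * 0.496 = 0.1736 wt%
Contribution 2: 0.65 * 2.21 = 1.4365 wt%
S_blend = 0.1736 + 1.4365 = 1.6101

1.6101 wt%


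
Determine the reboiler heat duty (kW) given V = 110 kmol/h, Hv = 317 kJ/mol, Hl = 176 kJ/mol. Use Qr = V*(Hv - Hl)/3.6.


Qr = 110 * (317 - 176) / 3.6 = 110 * 141 / 3.6 = 4308

4308 kW


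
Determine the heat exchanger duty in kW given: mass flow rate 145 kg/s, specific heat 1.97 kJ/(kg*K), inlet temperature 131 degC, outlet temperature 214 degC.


Q = m_dot * cp * delta_T
delta_T = 214 - 131 = 83 K
Q = 145 * 1.97 * 83
= 285.65 * 83
= 23708.95 kW

23708.95 kW


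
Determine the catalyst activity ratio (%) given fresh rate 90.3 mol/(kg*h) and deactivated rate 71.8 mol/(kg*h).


Activity (%) = (rate_used / rate_fresh) * 100
rate_used = 71.8, rate_fresh = 90.3
= (71.8 / 90.3) * 100
= 0.7951 * 100 = 79.51

79.51 %


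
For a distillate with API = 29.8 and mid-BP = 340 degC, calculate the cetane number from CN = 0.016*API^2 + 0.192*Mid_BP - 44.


CN = 0.016 * 29.8^2 + 0.192 * 340 - 44
CN = 14.20864 + 65.28 - 44 = 35.48864

35.48864


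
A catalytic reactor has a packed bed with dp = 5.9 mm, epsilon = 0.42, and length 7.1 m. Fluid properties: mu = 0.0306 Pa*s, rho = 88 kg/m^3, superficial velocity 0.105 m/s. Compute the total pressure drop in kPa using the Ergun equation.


dp = 5.9 mm = 0.0059 m
Viscous term = 150*0.0306*0.105*(1-0.42)^2 / (0.0059^2*0.42^3) = 62864.6
Inertial term = 1.75*88*0.105^2*(1-0.42) / (0.0059*0.42^3) = 2252.82
dP/L = 62864.6 + 2252.82 = 65117.4 Pa/m
dP = 65117.4 * 7.1 / 1000 = 462.3 kPa

462.3 kPa


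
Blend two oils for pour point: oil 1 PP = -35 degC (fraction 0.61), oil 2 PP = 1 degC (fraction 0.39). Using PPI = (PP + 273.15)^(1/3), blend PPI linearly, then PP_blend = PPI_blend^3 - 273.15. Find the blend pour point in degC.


PPI_1 = (-35 + 273.15)^(1/3) = 6.198456
PPI_2 = (1 + 273.15)^(1/3) = 6.49625
PPI_blend = 0.61 * 6.198456 + 0.39 * 6.49625 = 6.314596
PP_blend = 6.314596^3 - 273.15 = 251.789 - 273.15 = -21.36

-21.36 degC


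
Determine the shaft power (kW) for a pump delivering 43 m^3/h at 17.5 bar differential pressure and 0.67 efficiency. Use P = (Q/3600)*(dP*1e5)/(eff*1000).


Q = 43 / 3600 = 0.0119444 m^3/s
P = 0.0119444 * (17.5 * 1e5) / 0.67 / 1000 = 31.20

31.20 kW


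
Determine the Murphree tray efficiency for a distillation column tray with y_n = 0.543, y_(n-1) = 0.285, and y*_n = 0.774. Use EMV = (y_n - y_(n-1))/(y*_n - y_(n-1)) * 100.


Murphree vapor efficiency: EMV = (y_n - y_(n-1)) / (y*_n - y_(n-1)) * 100
EMV = (0.543 - 0.285) / (0.774 - 0.285) * 100 = 0.258 / 0.489 * 100 = 52.76

52.76 %


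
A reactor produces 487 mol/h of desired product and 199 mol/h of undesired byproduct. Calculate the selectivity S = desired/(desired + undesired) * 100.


Selectivity = desired / (desired + undesired) * 100
Total products = 487 + 199 = 686 mol/h
S = 487 / 686 * 100
= 0.7099 * 100
= 70.99 %

70.99 %


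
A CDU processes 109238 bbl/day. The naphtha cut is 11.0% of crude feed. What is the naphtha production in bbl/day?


Crude throughput = 109238 bbl/day
Fraction yield = 11.0%
yield = throughput * fraction / 100
yield = 109238 * 11.0 / 100 = 12016.18

12016.18 bbl/day


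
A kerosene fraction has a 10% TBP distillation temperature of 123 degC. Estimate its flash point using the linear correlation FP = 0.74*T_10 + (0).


FP = 0.74 * 123 + (0) = 91.02

91.02 degC


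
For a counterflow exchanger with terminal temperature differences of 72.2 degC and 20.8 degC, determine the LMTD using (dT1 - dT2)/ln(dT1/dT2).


LMTD = (dT1 - dT2) / ln(dT1/dT2)
= (72.2 - 20.8) / ln(72.2 / 20.8) = 51.4 / 1.24449 = 41.30

41.30 degC


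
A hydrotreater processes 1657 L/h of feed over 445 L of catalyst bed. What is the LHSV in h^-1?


LHSV = volumetric feed rate / catalyst volume
= 1657 L/h / 445 L
= 3.724 h^-1

3.724 h^-1


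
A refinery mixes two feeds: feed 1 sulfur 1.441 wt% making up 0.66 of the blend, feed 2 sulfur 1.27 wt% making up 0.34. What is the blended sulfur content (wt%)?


Linear sulfur blending: S_blend = x1*S1 + x2*S2
Contribution 1: 0.66 * 1.441 = 0.95106 wt%
Contribution 2: 0.34 * 1.27 = 0.4318 wt%
S_blend = 0.95106 + 0.4318 = 1.38286

1.38286 wt%


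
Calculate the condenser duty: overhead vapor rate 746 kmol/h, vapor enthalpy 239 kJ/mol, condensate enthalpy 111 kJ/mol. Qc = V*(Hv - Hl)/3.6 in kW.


Qc = 746 * (239 - 111) / 3.6 = 746 * 128 / 3.6 = 26520

26520 kW


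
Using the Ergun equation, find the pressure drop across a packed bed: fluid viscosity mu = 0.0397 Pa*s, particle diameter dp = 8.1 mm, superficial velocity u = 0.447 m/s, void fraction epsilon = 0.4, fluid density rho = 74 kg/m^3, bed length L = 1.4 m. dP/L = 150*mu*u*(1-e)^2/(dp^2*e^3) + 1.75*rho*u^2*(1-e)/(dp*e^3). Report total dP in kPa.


dp = 8.1 mm = 0.0081 m
Viscous term = 150*0.0397*0.447*(1-0.4)^2 / (0.0081^2*0.4^3) = 228214
Inertial term = 1.75*74*0.447^2*(1-0.4) / (0.0081*0.4^3) = 29948.2
dP/L = 228214 + 29948.2 = 258162 Pa/m
dP = 258162 * 1.4 / 1000 = 361.4 kPa

361.4 kPa


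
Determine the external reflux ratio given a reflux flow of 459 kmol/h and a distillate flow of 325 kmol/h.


Reflux ratio definition: R = L / D (liquid returned / distillate withdrawn)
L = 459 kmol/h, D = 325 kmol/h
R = 459 / 325 = 1.412

1.412


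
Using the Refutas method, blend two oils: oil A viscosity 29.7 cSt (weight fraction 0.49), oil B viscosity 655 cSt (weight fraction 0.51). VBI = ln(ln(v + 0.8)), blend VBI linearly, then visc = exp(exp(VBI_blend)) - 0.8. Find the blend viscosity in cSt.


Refutas method: VBN_i = 14.534*ln(ln(visc_i + 0.8)) + 10.975, blended linearly by mass fraction; since VBN is linear in VBI_i = ln(ln(visc_i + 0.8)) and the fractions sum to 1, blend VBI directly: visc = exp(exp(VBI_blend)) - 0.8
VBI_1 = ln(ln(29.7 + 0.8)) = 1.22898
VBI_2 = ln(ln(655 + 0.8)) = 1.86962
VBI_blend = 0.49 * 1.22898 + 0.51 * 1.86962 = 1.55571
visc_blend = exp(exp(1.55571)) - 0.8 = 113.5

113.5 cSt


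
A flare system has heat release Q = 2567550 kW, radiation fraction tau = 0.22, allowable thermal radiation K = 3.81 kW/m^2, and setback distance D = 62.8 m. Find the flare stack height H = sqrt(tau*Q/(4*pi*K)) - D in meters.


tau*Q/(4*pi*K) = 0.22 * 2567550 / (4 * pi * 3.81) = 11798
sqrt(11798) = 108.619
H = 108.619 - 62.8 = 45.82

45.82 m


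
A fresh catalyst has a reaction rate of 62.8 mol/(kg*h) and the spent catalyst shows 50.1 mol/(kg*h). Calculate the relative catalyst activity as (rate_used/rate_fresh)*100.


Activity (%) = (rate_used / rate_fresh) * 100
rate_used = 50.1, rate_fresh = 62.8
= (50.1 / 62.8) * 100
= 0.7978 * 100 = 79.78

79.78 %


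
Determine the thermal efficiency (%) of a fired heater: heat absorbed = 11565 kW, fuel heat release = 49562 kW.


Furnace efficiency = Q_absorbed / Q_fuel * 100
= 11565 / 49562 * 100 = 23.33

23.33 %


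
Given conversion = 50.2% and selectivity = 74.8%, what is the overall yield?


Overall yield = conversion (%) * selectivity (%) / 100
Conversion = 50.2%, Selectivity = 74.8%
Y = 50.2 * 74.8 / 100
= 37.5496 %

37.5496 %


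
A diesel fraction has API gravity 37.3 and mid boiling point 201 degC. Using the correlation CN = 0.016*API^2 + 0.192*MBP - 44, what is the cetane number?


CN = 0.016 * 37.3^2 + 0.192 * 201 - 44
CN = 22.26064 + 38.592 - 44 = 16.85264

16.85264


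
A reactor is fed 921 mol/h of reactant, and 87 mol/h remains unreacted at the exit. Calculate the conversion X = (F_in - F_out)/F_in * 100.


X = (F_in - F_out) / F_in * 100
Moles reacted = 921 - 87 = 834
X = 834 / 921 * 100
= 0.9055 * 100
= 90.55 %

90.55 %


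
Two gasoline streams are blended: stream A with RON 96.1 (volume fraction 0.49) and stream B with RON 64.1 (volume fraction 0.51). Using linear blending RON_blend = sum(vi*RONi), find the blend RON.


Linear blending: RON_blend = sum(vi * RONi)
Contribution 1: 0.49 * 96.1 = 47.089
Contribution 2: 0.51 * 64.1 = 32.691
RON_blend = 47.089 + 32.691 = 79.78

79.78


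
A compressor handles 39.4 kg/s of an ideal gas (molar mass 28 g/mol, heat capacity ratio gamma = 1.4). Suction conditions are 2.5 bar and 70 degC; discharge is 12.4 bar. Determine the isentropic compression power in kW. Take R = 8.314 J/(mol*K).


Isentropic work: W = m*(gamma/(gamma-1))*(R*T1/MW)*((P2/P1)^((gamma-1)/gamma) - 1)
T1 = 70 + 273.15 = 343.15 K
Pressure ratio = 12.4 / 2.5 = 4.96
Exponent = (1.4 - 1)/1.4 = 0.285714
(P2/P1)^exp - 1 = 4.96^0.285714 - 1 = 0.580188
W = 39.4 * 1.4 / 0.4 * 8.314 * 343.15 / 28 * 0.580188 = 8152

8152 kW


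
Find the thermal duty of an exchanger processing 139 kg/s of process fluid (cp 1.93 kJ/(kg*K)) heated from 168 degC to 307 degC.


Q = m_dot * cp * delta_T
delta_T = 307 - 168 = 139 K
Q = 139 * 1.93 * 139
= 268.27 * 139
= 37289.53 kW

37289.53 kW


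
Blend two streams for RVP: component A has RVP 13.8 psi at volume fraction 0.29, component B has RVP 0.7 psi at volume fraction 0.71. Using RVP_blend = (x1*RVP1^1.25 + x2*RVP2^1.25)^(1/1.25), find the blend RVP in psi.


Chevron index: RVP_blend = (sum xi*RVPi^1.25)^(1/1.25)
RVP^1.25 terms: 0.29 * 13.8^1.25 + 0.71 * 0.7^1.25 = 8.16802
RVP_blend = 8.16802^(1/1.25) = 5.367

5.367 psi


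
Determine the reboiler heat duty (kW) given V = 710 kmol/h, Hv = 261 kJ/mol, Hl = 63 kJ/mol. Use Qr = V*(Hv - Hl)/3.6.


Qr = 710 * (261 - 63) / 3.6 = 710 * 198 / 3.6 = 39050

39050 kW


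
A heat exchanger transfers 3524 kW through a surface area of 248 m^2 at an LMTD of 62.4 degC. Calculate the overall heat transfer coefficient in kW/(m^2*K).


From Q = U*A*LMTD, U = Q / (A * LMTD)
U = 3524 / (248 * 62.4) = 3524 / 15475.2 = 0.2277

0.2277 kW/(m^2*K)


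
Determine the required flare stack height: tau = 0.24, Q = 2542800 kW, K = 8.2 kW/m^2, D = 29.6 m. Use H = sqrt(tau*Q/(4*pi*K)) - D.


tau*Q/(4*pi*K) = 0.24 * 2542800 / (4 * pi * 8.2) = 5922.43
sqrt(5922.43) = 76.9573
H = 76.9573 - 29.6 = 47.36

47.36 m


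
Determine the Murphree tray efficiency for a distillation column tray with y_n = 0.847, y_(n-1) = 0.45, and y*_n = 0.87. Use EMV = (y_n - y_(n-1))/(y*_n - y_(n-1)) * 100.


Murphree vapor efficiency: EMV = (y_n - y_(n-1)) / (y*_n - y_(n-1)) * 100
EMV = (0.847 - 0.45) / (0.87 - 0.45) * 100 = 0.397 / 0.42 * 100 = 94.52

94.52 %


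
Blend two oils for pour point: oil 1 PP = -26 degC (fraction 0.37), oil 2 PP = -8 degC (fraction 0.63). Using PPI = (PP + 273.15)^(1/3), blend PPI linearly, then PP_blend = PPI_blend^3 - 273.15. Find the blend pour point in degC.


PPI_1 = (-26 + 273.15)^(1/3) = 6.275575
PPI_2 = (-8 + 273.15)^(1/3) = 6.42437
PPI_blend = 0.37 * 6.275575 + 0.63 * 6.42437 = 6.369316
PP_blend = 6.369316^3 - 273.15 = 258.3916 - 273.15 = -14.76

-14.76 degC


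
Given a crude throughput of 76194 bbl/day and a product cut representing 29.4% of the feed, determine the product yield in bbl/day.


Crude throughput = 76194 bbl/day
Fraction yield = 29.4%
yield = throughput * fraction / 100
yield = 76194 * 29.4 / 100 = 22401.036

22401.036 bbl/day


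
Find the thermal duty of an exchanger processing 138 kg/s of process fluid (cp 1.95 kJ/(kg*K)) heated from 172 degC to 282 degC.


Q = m_dot * cp * delta_T
delta_T = 282 - 172 = 110 K
Q = 138 * 1.95 * 110
= 269.1 * 110
= 29601 kW

29601 kW


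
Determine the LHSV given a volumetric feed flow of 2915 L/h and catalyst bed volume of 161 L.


LHSV = volumetric feed rate / catalyst volume
= 2915 L/h / 161 L
= 18.11 h^-1

18.11 h^-1


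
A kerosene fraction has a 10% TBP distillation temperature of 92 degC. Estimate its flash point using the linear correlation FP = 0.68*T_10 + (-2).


FP = 0.68 * 92 + (-2) = 60.56

60.56 degC


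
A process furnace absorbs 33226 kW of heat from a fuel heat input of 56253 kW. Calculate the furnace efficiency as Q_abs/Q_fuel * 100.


Furnace efficiency = Q_absorbed / Q_fuel * 100
= 33226 / 56253 * 100 = 59.07

59.07 %


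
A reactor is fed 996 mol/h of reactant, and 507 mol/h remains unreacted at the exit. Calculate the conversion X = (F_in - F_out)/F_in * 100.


X = (F_in - F_out) / F_in * 100
Moles reacted = 996 - 507 = 489
X = 489 / 996 * 100
= 0.4910 * 100
= 49.10 %

49.10 %
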